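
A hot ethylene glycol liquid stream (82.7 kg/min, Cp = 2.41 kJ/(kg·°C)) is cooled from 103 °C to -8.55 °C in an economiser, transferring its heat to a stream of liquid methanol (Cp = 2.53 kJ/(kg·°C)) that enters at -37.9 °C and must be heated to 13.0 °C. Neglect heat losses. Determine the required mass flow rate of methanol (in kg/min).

ṁ_c = 173 kg/min

Heat released by hot stream: Q = 82.7 × 2.41 × (103 − -8.55) = 22233 kJ/min
Energy balance on cold side (adiabatic exchanger): Q = ṁ_c·Cp_c·(T_c,out − T_c,in)
ṁ_c = 22233 / [2.53 × (13.0 − -37.9)] = 172.64 kg/min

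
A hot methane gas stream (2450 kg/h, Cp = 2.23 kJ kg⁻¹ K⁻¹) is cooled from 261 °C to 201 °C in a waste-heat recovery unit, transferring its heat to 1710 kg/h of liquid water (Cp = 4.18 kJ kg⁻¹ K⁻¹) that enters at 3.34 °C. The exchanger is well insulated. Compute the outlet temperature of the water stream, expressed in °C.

T_c,out = 49.2 °C

Heat released by hot stream: Q = 2450 × 2.23 × (261 − 201) = 327810 kJ/h
Energy balance on cold side (adiabatic exchanger): Q = ṁ_c·Cp_c·(T_c,out − T_c,in)
T_c,out = 3.34 + 327810/(1710 × 4.18) = 49.202 °C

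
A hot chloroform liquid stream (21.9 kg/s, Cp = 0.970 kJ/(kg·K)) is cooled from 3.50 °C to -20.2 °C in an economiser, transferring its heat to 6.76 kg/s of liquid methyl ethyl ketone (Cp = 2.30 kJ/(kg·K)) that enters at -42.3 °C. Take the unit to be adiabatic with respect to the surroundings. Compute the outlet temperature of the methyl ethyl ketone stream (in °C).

Heat released by hot stream: Q = 21.9 × 0.970 × (3.50 − -20.2) = 503.46 kJ/s
Energy balance on cold side (adiabatic exchanger): Q = ṁ_c·Cp_c·(T_c,out − T_c,in)
T_c,out = -42.3 + 503.46/(6.76 × 2.30) = -9.919 °C

T_c,out = -9.92 °C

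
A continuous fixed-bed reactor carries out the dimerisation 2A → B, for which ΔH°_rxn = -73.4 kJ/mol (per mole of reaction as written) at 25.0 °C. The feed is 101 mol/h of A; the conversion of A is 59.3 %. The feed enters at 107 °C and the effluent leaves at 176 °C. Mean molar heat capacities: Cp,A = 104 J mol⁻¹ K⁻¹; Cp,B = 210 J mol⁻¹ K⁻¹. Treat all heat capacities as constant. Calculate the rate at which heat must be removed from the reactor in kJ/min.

Extent of reaction ξ = 0.593 × 101 / 2 = 29.947 mol/h
Reaction term: ξ·ΔH°_rxn = 29.947 × -73.4 = -2198.1 kJ/h
Sensible, feed 107→25 °C: -861.33 kJ/h
Outlet flows (mol/h): A 41.107, B 29.947
Sensible, products 25→176 °C: 1595.1 kJ/h
Q = ΔH = -1464.3 kJ/h = -0.40674 kW
Heat removed = 24.404 kJ/min

Q_out = 24.4 kJ/min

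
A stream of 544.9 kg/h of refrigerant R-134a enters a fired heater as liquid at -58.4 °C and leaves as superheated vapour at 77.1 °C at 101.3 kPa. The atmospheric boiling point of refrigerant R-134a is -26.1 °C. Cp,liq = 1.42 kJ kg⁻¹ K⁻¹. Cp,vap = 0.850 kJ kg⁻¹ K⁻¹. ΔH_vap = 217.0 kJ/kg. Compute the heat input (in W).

liquid -58.4→-26.1 °C: 45.866 kJ/kg
vaporisation at -26.1 °C: 217 kJ/kg
vapour -26.1→77.1 °C: 87.72 kJ/kg
Δh = 45.866 + 217 + 87.72 = 350.59 kJ/kg
Q = ṁ·Δh = 544.9 kg/h × 350.59 kJ/kg = 191030 kJ/h
|Q| = 53.065 kW = 53065 W

Q = 53100 W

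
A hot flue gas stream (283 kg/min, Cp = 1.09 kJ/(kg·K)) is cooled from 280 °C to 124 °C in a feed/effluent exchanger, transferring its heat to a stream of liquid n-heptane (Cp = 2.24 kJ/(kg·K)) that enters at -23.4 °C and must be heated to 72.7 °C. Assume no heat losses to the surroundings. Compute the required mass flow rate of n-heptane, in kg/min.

Heat released by hot stream: Q = 283 × 1.09 × (280 − 124) = 48121 kJ/min
Energy balance on cold side (adiabatic exchanger): Q = ṁ_c·Cp_c·(T_c,out − T_c,in)
ṁ_c = 48121 / [2.24 × (72.7 − -23.4)] = 223.55 kg/min

ṁ_c = 224 kg/min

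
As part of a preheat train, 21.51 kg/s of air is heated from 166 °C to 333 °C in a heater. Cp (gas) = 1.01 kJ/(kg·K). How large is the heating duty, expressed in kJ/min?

Q = ṁ·Cp·ΔT = 21.51 × 1.01 × (333 − 166) = 3628.1 kJ/s
Heating duty = 217690 kJ/min

Q = 218000 kJ/min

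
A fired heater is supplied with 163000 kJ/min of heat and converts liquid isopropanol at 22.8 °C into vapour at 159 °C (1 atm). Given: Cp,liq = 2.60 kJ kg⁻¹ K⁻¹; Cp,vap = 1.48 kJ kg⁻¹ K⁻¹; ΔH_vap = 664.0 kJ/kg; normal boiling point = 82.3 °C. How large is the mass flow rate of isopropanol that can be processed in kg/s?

Δh = 2.60×(82.3−22.8) + 664.0 + 1.48×(159−82.3) = 932.22 kJ/kg
Q = 163000 kJ/min = 2716.7 kJ/s = 2716.7 kJ/s
ṁ = Q/Δh = 2716.7 / 932.22 = 2.9142 kg/s

ṁ = 2.91 kg/s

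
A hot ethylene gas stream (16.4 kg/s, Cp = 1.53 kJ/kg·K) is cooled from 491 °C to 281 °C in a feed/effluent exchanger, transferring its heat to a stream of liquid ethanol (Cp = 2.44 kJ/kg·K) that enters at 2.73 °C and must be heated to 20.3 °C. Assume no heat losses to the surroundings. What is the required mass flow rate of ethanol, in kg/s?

ṁ_c = 123 kg/s

Heat released by hot stream: Q = 16.4 × 1.53 × (491 − 281) = 5269.3 kJ/s
Energy balance on cold side (adiabatic exchanger): Q = ṁ_c·Cp_c·(T_c,out − T_c,in)
ṁ_c = 5269.3 / [2.44 × (20.3 − 2.73)] = 122.91 kg/s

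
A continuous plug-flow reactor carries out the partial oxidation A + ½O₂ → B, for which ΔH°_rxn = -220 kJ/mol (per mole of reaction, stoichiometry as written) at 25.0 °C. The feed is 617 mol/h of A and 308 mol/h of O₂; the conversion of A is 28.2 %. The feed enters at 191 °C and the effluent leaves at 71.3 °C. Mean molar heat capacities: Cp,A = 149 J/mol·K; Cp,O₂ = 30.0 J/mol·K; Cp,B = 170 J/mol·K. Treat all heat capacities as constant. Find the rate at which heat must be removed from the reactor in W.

Extent of reaction ξ = 0.282 × 617 = 173.99 mol/h
Reaction term: ξ·ΔH°_rxn = 173.99 × -220 = -38279 kJ/h
Sensible, feed 191→25 °C: -16795 kJ/h
Outlet flows (mol/h): A 443.01, O₂ 221, B 173.99
Sensible, products 25→71.3 °C: 4732.6 kJ/h
Q = ΔH = -50341 kJ/h = -13.984 kW
Heat removed = 13984 W

Q_out = 14000 W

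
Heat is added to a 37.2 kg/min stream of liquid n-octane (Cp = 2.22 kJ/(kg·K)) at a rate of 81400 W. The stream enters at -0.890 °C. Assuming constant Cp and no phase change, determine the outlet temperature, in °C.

T_out = 58.2 °C

Q = 81400 W = 4884 kJ/min
ΔT = Q/(ṁ·Cp) = 4884/(37.2×2.22) = 59.14 K
T_out = -0.890 + 59.14 = 58.25 °C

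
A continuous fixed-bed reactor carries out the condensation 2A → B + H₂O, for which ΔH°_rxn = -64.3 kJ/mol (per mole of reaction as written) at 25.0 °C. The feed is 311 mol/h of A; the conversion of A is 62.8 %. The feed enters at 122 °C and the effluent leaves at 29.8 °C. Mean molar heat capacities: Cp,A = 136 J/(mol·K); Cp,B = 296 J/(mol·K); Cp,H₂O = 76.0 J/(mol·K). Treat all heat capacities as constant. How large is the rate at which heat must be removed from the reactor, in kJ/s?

Extent of reaction ξ = 0.628 × 311 / 2 = 97.654 mol/h
Reaction term: ξ·ΔH°_rxn = 97.654 × -64.3 = -6279.2 kJ/h
Sensible, feed 122→25 °C: -4102.7 kJ/h
Outlet flows (mol/h): A 115.69, B 97.654, H₂O 97.654
Sensible, products 25→29.8 °C: 249.89 kJ/h
Q = ΔH = -10132 kJ/h = -2.8144 kW
Heat removed = 2.8144 kJ/s

Q_out = 2.81 kJ/s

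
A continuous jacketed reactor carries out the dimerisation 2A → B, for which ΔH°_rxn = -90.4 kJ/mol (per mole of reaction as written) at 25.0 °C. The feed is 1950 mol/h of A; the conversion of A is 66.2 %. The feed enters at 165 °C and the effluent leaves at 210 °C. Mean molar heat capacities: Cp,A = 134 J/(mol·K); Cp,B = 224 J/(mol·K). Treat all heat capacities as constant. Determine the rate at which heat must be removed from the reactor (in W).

Q_out = 14400 W

Extent of reaction ξ = 0.662 × 1950 / 2 = 645.45 mol/h
Reaction term: ξ·ΔH°_rxn = 645.45 × -90.4 = -58349 kJ/h
Sensible, feed 165→25 °C: -36582 kJ/h
Outlet flows (mol/h): A 659.1, B 645.45
Sensible, products 25→210 °C: 43087 kJ/h
Q = ΔH = -51844 kJ/h = -14.401 kW
Heat removed = 14401 W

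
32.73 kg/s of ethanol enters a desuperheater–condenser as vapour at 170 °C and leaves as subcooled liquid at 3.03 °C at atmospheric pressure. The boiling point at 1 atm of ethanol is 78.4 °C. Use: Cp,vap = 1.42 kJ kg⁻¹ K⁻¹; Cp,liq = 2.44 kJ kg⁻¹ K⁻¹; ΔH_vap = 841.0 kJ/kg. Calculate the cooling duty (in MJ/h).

vapour 170→78.4 °C: -130.07 kJ/kg
condensation at 78.4 °C: -841 kJ/kg
liquid 78.4→3.03 °C: -183.9 kJ/kg
Δh = -130.07 + -841 + -183.9 = -1155 kJ/kg
Q = ṁ·Δh = 32.73 kg/s × -1155 kJ/kg = -37802 kJ/s
|Q| = 37802 kW = 136090 MJ/h

Q_c = 136000 MJ/h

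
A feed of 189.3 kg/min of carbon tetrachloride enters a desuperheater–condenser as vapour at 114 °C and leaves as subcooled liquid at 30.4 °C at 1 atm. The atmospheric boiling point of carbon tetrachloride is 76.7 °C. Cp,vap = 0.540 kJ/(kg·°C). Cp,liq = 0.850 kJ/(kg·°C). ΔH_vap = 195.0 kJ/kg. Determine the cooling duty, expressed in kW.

vapour 114→76.7 °C: -20.142 kJ/kg
condensation at 76.7 °C: -195 kJ/kg
liquid 76.7→30.4 °C: -39.355 kJ/kg
Δh = -20.142 + -195 + -39.355 = -254.5 kJ/kg
Q = ṁ·Δh = 189.3 kg/min × -254.5 kJ/kg = -48176 kJ/min
|Q| = 802.94 kW

Q_c = 803 kW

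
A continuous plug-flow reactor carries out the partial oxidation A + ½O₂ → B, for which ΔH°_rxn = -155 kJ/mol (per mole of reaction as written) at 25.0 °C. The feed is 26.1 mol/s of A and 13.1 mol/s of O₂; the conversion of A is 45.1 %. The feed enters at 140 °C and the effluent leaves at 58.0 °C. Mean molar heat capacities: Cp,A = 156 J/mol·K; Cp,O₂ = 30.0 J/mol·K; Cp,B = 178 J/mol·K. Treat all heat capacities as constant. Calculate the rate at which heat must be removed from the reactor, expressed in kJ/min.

Q_out = 131000 kJ/min

Extent of reaction ξ = 0.451 × 26.1 = 11.771 mol/s
Reaction term: ξ·ΔH°_rxn = 11.771 × -155 = -1824.5 kJ/s
Sensible, feed 140→25 °C: -513.43 kJ/s
Outlet flows (mol/s): A 14.329, O₂ 7.2144, B 11.771
Sensible, products 25→58.0 °C: 150.05 kJ/s
Q = ΔH = -2187.9 kJ/s = -2187.9 kW
Heat removed = 131270 kJ/min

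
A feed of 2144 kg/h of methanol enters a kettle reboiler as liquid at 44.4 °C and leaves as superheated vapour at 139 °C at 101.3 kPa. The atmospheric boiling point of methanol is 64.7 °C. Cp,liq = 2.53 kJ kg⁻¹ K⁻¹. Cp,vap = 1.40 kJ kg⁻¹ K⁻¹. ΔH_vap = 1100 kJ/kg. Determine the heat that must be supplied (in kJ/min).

liquid 44.4→64.7 °C: 51.359 kJ/kg
vaporisation at 64.7 °C: 1100 kJ/kg
vapour 64.7→139 °C: 104.02 kJ/kg
Δh = 51.359 + 1100 + 104.02 = 1255.4 kJ/kg
Q = ṁ·Δh = 2144 kg/h × 1255.4 kJ/kg = 2.6915e+06 kJ/h
|Q| = 747.65 kW = 44859 kJ/min

Q = 44900 kJ/min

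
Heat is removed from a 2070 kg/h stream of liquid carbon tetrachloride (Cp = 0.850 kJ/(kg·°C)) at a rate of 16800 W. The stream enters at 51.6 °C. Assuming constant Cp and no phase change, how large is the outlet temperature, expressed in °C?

T_out = 17.2 °C

Q = 16800 W = 60480 kJ/h
ΔT = Q/(ṁ·Cp) = 60480/(2070×0.850) = 34.373 K
T_out = 51.6 − 34.373 = 17.227 °C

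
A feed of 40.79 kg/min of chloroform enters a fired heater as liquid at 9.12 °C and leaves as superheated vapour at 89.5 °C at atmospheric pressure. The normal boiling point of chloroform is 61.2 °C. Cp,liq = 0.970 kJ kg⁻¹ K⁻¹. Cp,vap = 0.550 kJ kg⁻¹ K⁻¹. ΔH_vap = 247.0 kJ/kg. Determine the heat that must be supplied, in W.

liquid 9.12→61.2 °C: 50.518 kJ/kg
vaporisation at 61.2 °C: 247 kJ/kg
vapour 61.2→89.5 °C: 15.565 kJ/kg
Δh = 50.518 + 247 + 15.565 = 313.08 kJ/kg
Q = ṁ·Δh = 40.79 kg/min × 313.08 kJ/kg = 12771 kJ/min
|Q| = 212.84 kW = 212840 W

Q = 213000 W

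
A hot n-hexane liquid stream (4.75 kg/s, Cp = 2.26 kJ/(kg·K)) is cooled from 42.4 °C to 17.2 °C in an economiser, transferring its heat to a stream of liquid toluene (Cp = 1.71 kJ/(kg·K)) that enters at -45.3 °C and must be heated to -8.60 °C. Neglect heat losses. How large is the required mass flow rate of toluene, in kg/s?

ṁ_c = 4.31 kg/s

Heat released by hot stream: Q = 4.75 × 2.26 × (42.4 − 17.2) = 270.52 kJ/s
Energy balance on cold side (adiabatic exchanger): Q = ṁ_c·Cp_c·(T_c,out − T_c,in)
ṁ_c = 270.52 / [1.71 × (-8.60 − -45.3)] = 4.3106 kg/s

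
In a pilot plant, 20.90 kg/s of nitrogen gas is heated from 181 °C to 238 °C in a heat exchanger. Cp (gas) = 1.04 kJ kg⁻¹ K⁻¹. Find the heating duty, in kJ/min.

Q = ṁ·Cp·ΔT = 20.90 × 1.04 × (238 − 181) = 1239 kJ/s
Heating duty = 74337 kJ/min

Q = 74300 kJ/min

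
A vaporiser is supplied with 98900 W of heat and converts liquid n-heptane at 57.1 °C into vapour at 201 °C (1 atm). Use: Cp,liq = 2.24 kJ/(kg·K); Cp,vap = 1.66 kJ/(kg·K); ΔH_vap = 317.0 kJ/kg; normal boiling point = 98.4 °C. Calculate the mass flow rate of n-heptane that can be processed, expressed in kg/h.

ṁ = 614 kg/h

Δh = 2.24×(98.4−57.1) + 317.0 + 1.66×(201−98.4) = 579.83 kJ/kg
Q = 98900 W = 98.9 kJ/s = 356040 kJ/h
ṁ = Q/Δh = 356040 / 579.83 = 614.04 kg/h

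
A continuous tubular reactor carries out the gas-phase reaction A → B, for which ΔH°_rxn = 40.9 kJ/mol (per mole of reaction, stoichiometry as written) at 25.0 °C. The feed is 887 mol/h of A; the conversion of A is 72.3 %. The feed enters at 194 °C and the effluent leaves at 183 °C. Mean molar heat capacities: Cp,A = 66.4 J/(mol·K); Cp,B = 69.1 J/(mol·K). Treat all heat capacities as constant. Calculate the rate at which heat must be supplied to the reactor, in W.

Q_in = 7180 W

Extent of reaction ξ = 0.723 × 887 = 641.3 mol/h
Reaction term: ξ·ΔH°_rxn = 641.3 × 40.9 = 26229 kJ/h
Sensible, feed 194→25 °C: -9953.6 kJ/h
Outlet flows (mol/h): A 245.7, B 641.3
Sensible, products 25→183 °C: 9579.3 kJ/h
Q = ΔH = 25855 kJ/h = 7.1819 kW
Heat supplied = 7181.9 W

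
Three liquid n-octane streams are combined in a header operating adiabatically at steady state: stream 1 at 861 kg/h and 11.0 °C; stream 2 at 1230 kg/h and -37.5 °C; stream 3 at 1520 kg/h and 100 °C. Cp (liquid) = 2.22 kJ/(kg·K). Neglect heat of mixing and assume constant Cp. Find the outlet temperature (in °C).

T_out = 31.9 °C

No heat crosses the boundary, so H_out = H_in.
Σ ṁᵢCp,ᵢTᵢ = 861×2.22×11.0 + 1230×2.22×-37.5 + 1520×2.22×100 = 256070
Σ ṁᵢCp,ᵢ = 861×2.22 + 1230×2.22 + 1520×2.22 = 8016.4
T_out = 256070 / 8016.4 = 31.943 °C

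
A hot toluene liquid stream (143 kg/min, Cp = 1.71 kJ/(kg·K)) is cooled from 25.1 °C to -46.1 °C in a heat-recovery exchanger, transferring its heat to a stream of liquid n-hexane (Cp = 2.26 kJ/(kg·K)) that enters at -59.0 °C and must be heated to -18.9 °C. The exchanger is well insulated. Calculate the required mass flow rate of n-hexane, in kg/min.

Heat released by hot stream: Q = 143 × 1.71 × (25.1 − -46.1) = 17411 kJ/min
Energy balance on cold side (adiabatic exchanger): Q = ṁ_c·Cp_c·(T_c,out − T_c,in)
ṁ_c = 17411 / [2.26 × (-18.9 − -59.0)] = 192.11 kg/min

ṁ_c = 192 kg/min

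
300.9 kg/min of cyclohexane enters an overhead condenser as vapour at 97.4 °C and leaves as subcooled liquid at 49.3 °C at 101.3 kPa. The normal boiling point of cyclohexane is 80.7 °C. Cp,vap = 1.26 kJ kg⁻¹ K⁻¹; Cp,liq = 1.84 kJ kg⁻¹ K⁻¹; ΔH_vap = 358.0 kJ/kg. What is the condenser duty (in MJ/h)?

vapour 97.4→80.7 °C: -21.042 kJ/kg
condensation at 80.7 °C: -358 kJ/kg
liquid 80.7→49.3 °C: -57.776 kJ/kg
Δh = -21.042 + -358 + -57.776 = -436.82 kJ/kg
Q = ṁ·Δh = 300.9 kg/min × -436.82 kJ/kg = -131440 kJ/min
|Q| = 2190.6 kW = 7886.3 MJ/h

Q_c = 7890 MJ/h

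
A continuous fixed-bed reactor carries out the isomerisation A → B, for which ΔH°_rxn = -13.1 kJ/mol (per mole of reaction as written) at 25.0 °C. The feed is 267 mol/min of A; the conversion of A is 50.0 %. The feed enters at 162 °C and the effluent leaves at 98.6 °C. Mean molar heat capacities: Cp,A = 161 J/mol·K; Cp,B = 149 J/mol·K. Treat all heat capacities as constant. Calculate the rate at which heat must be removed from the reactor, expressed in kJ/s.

Extent of reaction ξ = 0.500 × 267 = 133.5 mol/min
Reaction term: ξ·ΔH°_rxn = 133.5 × -13.1 = -1748.8 kJ/min
Sensible, feed 162→25 °C: -5889.2 kJ/min
Outlet flows (mol/min): A 133.5, B 133.5
Sensible, products 25→98.6 °C: 3045.9 kJ/min
Q = ΔH = -4592.1 kJ/min = -76.536 kW
Heat removed = 76.536 kJ/s

Q_out = 76.5 kJ/s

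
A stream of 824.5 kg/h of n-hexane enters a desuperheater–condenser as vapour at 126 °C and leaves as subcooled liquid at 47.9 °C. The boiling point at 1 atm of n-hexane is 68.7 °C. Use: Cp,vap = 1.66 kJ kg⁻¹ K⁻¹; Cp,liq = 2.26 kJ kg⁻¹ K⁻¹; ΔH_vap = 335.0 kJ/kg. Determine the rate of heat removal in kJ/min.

vapour 126→68.7 °C: -95.118 kJ/kg
condensation at 68.7 °C: -335 kJ/kg
liquid 68.7→47.9 °C: -47.008 kJ/kg
Δh = -95.118 + -335 + -47.008 = -477.13 kJ/kg
Q = ṁ·Δh = 824.5 kg/h × -477.13 kJ/kg = -393390 kJ/h
|Q| = 109.28 kW = 6556.5 kJ/min

Q_c = 6560 kJ/min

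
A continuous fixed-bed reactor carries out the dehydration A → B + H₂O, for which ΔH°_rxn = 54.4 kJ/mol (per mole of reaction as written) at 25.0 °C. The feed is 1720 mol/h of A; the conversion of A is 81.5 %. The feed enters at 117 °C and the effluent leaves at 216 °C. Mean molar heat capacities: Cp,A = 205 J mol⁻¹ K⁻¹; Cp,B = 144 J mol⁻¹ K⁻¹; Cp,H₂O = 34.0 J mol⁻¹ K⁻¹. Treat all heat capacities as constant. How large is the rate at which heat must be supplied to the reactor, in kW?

Q_in = 28.9 kW

Extent of reaction ξ = 0.815 × 1720 = 1401.8 mol/h
Reaction term: ξ·ΔH°_rxn = 1401.8 × 54.4 = 76258 kJ/h
Sensible, feed 117→25 °C: -32439 kJ/h
Outlet flows (mol/h): A 318.2, B 1401.8, H₂O 1401.8
Sensible, products 25→216 °C: 60118 kJ/h
Q = ΔH = 103940 kJ/h = 28.871 kW
Heat supplied = 28.871 kW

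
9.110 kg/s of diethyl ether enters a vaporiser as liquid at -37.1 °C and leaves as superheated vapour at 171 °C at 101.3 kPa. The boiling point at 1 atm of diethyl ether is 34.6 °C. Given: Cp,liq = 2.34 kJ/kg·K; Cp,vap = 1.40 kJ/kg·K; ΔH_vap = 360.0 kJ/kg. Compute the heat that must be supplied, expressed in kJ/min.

liquid -37.1→34.6 °C: 167.78 kJ/kg
vaporisation at 34.6 °C: 360 kJ/kg
vapour 34.6→171 °C: 190.96 kJ/kg
Δh = 167.78 + 360 + 190.96 = 718.74 kJ/kg
Q = ṁ·Δh = 9.110 kg/s × 718.74 kJ/kg = 6547.7 kJ/s
|Q| = 6547.7 kW = 392860 kJ/min

Q = 393000 kJ/min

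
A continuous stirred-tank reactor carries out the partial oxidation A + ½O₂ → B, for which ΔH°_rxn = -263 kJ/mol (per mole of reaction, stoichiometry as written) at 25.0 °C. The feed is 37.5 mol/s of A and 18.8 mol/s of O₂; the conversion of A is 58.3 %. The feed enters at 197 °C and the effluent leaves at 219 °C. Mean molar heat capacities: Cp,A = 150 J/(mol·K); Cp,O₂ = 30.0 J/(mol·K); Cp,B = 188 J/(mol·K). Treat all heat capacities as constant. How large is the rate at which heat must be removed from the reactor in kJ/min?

Extent of reaction ξ = 0.583 × 37.5 = 21.862 mol/s
Reaction term: ξ·ΔH°_rxn = 21.862 × -263 = -5749.8 kJ/s
Sensible, feed 197→25 °C: -1064.5 kJ/s
Outlet flows (mol/s): A 15.638, O₂ 7.8688, B 21.862
Sensible, products 25→219 °C: 1298.2 kJ/s
Q = ΔH = -5516.1 kJ/s = -5516.1 kW
Heat removed = 330970 kJ/min

Q_out = 331000 kJ/min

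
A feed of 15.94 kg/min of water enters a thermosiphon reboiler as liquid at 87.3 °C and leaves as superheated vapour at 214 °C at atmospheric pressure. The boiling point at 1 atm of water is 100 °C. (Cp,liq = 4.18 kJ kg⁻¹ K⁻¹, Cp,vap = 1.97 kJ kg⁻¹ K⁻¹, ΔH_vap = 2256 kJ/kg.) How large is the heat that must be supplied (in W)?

liquid 87.3→100 °C: 53.086 kJ/kg
vaporisation at 100 °C: 2256 kJ/kg
vapour 100→214 °C: 224.58 kJ/kg
Δh = 53.086 + 2256 + 224.58 = 2533.7 kJ/kg
Q = ṁ·Δh = 15.94 kg/min × 2533.7 kJ/kg = 40387 kJ/min
|Q| = 673.11 kW = 673110 W

Q = 673000 W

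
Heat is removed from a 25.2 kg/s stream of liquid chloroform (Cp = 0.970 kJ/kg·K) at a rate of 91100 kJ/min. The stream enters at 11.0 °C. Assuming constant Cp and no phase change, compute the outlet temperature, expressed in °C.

Q = 91100 kJ/min = 1518.3 kJ/s
ΔT = Q/(ṁ·Cp) = 1518.3/(25.2×0.970) = 62.115 K
T_out = 11.0 − 62.115 = -51.115 °C

T_out = -51.1 °C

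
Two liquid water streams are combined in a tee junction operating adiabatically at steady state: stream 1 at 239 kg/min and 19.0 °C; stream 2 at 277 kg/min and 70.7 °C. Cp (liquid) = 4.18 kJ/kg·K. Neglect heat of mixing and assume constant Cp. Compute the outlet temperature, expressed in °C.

Energy balance with Q = 0: Σ ṁᵢCp,ᵢ(T_out − Tᵢ) = 0
Σ ṁᵢCp,ᵢTᵢ = 239×4.18×19.0 + 277×4.18×70.7 = 100840
Σ ṁᵢCp,ᵢ = 239×4.18 + 277×4.18 = 2156.9
T_out = 100840 / 2156.9 = 46.754 °C

T_out = 46.8 °C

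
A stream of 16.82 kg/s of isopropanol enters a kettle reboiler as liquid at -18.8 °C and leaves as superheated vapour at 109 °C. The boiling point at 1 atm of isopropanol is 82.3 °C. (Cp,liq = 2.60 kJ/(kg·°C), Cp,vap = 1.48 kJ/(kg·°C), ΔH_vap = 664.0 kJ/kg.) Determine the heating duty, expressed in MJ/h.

liquid -18.8→82.3 °C: 262.86 kJ/kg
vaporisation at 82.3 °C: 664 kJ/kg
vapour 82.3→109 °C: 39.516 kJ/kg
Δh = 262.86 + 664 + 39.516 = 966.38 kJ/kg
Q = ṁ·Δh = 16.82 kg/s × 966.38 kJ/kg = 16254 kJ/s
|Q| = 16254 kW = 58516 MJ/h

Q = 58500 MJ/h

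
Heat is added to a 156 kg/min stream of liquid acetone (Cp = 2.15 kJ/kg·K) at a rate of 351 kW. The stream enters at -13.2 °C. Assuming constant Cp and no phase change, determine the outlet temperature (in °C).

T_out = 49.6 °C

Q = 351 kW = 21060 kJ/min
ΔT = Q/(ṁ·Cp) = 21060/(156×2.15) = 62.791 K
T_out = -13.2 + 62.791 = 49.591 °C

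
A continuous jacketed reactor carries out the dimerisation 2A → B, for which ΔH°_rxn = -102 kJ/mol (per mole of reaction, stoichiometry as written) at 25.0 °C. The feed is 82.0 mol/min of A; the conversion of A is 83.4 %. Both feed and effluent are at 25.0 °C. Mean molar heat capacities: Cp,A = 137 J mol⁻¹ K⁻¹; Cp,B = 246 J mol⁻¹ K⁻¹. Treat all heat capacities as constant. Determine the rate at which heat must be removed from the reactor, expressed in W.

Extent of reaction ξ = 0.834 × 82.0 / 2 = 34.194 mol/min
Reaction term: ξ·ΔH°_rxn = 34.194 × -102 = -3487.8 kJ/min
Q = ΔH = -3487.8 kJ/min = -58.13 kW
Heat removed = 58130 W

Q_out = 58100 W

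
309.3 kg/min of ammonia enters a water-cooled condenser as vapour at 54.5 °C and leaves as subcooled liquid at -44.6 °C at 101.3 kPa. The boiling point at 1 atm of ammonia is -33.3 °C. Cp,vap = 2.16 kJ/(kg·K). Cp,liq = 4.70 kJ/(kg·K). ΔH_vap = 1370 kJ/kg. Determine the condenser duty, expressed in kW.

Q_c = 8310 kW

vapour 54.5→-33.3 °C: -189.65 kJ/kg
condensation at -33.3 °C: -1370 kJ/kg
liquid -33.3→-44.6 °C: -53.11 kJ/kg
Δh = -189.65 + -1370 + -53.11 = -1612.8 kJ/kg
Q = ṁ·Δh = 309.3 kg/min × -1612.8 kJ/kg = -498830 kJ/min
|Q| = 8313.8 kW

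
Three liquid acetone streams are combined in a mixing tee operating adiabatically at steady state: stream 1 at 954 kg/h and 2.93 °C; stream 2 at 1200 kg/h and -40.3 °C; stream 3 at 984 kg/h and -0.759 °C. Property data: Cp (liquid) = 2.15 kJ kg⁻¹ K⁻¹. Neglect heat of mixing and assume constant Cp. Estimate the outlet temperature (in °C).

No heat crosses the boundary, so H_out = H_in.
Σ ṁᵢCp,ᵢTᵢ = 954×2.15×2.93 + 1200×2.15×-40.3 + 984×2.15×-0.759 = -99570
Σ ṁᵢCp,ᵢ = 954×2.15 + 1200×2.15 + 984×2.15 = 6746.7
T_out = -99570 / 6746.7 = -14.758 °C

T_out = -14.8 °C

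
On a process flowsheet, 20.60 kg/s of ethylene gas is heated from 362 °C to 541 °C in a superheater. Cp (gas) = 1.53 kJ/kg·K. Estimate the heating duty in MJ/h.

Q = 20300 MJ/h

Q = ṁ·Cp·ΔT = 20.60 × 1.53 × (541 − 362) = 5641.7 kJ/s
Heating duty = 20310 MJ/h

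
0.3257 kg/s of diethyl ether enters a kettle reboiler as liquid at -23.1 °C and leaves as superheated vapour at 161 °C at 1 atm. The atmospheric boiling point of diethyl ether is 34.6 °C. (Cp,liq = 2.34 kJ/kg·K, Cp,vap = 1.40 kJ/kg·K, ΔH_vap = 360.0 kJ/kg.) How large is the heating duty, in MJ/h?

Q = 788 MJ/h

liquid -23.1→34.6 °C: 135.02 kJ/kg
vaporisation at 34.6 °C: 360 kJ/kg
vapour 34.6→161 °C: 176.96 kJ/kg
Δh = 135.02 + 360 + 176.96 = 671.98 kJ/kg
Q = ṁ·Δh = 0.3257 kg/s × 671.98 kJ/kg = 218.86 kJ/s
|Q| = 218.86 kW = 787.91 MJ/h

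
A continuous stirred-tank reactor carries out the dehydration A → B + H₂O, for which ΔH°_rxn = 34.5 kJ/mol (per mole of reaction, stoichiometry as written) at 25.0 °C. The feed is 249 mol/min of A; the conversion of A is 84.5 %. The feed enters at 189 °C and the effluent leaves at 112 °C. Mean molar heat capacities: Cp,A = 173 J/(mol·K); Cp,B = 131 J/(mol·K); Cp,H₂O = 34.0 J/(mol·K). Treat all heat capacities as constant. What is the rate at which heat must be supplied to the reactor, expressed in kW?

Extent of reaction ξ = 0.845 × 249 = 210.41 mol/min
Reaction term: ξ·ΔH°_rxn = 210.41 × 34.5 = 7259 kJ/min
Sensible, feed 189→25 °C: -7064.6 kJ/min
Outlet flows (mol/min): A 38.595, B 210.41, H₂O 210.41
Sensible, products 25→112 °C: 3601.3 kJ/min
Q = ΔH = 3795.6 kJ/min = 63.26 kW
Heat supplied = 63.26 kW

Q_in = 63.3 kW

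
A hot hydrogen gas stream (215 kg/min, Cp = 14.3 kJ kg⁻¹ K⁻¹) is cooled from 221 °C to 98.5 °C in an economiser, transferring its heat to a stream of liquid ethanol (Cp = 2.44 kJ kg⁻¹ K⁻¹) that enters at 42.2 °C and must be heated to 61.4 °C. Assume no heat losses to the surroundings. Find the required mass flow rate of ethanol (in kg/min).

Heat released by hot stream: Q = 215 × 14.3 × (221 − 98.5) = 376630 kJ/min
Energy balance on cold side (adiabatic exchanger): Q = ṁ_c·Cp_c·(T_c,out − T_c,in)
ṁ_c = 376630 / [2.44 × (61.4 − 42.2)] = 8039.3 kg/min

ṁ_c = 8040 kg/min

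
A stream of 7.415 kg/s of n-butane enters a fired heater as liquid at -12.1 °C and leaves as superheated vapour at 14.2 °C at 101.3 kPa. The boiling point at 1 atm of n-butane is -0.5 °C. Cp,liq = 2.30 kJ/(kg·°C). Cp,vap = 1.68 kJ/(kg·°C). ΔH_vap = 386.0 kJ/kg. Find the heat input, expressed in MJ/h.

Q = 11700 MJ/h

liquid -12.1→-0.5 °C: 26.68 kJ/kg
vaporisation at -0.5 °C: 386 kJ/kg
vapour -0.5→14.2 °C: 24.696 kJ/kg
Δh = 26.68 + 386 + 24.696 = 437.38 kJ/kg
Q = ṁ·Δh = 7.415 kg/s × 437.38 kJ/kg = 3243.1 kJ/s
|Q| = 3243.1 kW = 11675 MJ/h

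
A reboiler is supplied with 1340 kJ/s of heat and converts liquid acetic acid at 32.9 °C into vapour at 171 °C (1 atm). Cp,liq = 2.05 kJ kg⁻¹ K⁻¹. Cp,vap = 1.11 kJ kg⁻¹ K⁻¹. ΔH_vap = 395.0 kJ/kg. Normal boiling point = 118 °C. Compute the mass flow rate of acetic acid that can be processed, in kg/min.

ṁ = 128 kg/min

Δh = 2.05×(118−32.9) + 395.0 + 1.11×(171−118) = 628.28 kJ/kg
Q = 1340 kJ/s = 1340 kJ/s = 80400 kJ/min
ṁ = Q/Δh = 80400 / 628.28 = 127.97 kg/min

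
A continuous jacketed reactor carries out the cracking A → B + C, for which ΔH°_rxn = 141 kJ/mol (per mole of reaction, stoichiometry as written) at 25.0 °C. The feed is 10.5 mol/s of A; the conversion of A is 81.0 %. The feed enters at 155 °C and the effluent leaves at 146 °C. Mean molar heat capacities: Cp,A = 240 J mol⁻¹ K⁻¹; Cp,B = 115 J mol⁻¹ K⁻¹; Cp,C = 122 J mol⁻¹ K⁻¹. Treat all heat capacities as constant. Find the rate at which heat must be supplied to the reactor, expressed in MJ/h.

Extent of reaction ξ = 0.810 × 10.5 = 8.505 mol/s
Reaction term: ξ·ΔH°_rxn = 8.505 × 141 = 1199.2 kJ/s
Sensible, feed 155→25 °C: -327.6 kJ/s
Outlet flows (mol/s): A 1.995, B 8.505, C 8.505
Sensible, products 25→146 °C: 301.83 kJ/s
Q = ΔH = 1173.4 kJ/s = 1173.4 kW
Heat supplied = 4224.4 MJ/h

Q_in = 4220 MJ/h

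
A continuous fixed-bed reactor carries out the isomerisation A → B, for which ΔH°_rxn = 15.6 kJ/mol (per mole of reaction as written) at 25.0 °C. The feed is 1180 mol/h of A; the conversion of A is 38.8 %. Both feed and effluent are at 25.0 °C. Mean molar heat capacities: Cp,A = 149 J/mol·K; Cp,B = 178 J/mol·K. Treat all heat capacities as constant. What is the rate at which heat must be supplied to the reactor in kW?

Q_in = 1.98 kW

Extent of reaction ξ = 0.388 × 1180 = 457.84 mol/h
Reaction term: ξ·ΔH°_rxn = 457.84 × 15.6 = 7142.3 kJ/h
Q = ΔH = 7142.3 kJ/h = 1.984 kW
Heat supplied = 1.984 kW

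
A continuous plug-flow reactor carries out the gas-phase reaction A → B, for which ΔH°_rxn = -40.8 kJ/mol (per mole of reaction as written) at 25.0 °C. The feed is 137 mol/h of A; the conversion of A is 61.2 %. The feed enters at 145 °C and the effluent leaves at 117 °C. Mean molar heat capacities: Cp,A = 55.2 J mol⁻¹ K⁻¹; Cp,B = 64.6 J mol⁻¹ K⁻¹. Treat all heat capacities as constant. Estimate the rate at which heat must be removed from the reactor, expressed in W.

Q_out = 989 W

Extent of reaction ξ = 0.612 × 137 = 83.844 mol/h
Reaction term: ξ·ΔH°_rxn = 83.844 × -40.8 = -3420.8 kJ/h
Sensible, feed 145→25 °C: -907.49 kJ/h
Outlet flows (mol/h): A 53.156, B 83.844
Sensible, products 25→117 °C: 768.25 kJ/h
Q = ΔH = -3560.1 kJ/h = -0.98891 kW
Heat removed = 988.91 W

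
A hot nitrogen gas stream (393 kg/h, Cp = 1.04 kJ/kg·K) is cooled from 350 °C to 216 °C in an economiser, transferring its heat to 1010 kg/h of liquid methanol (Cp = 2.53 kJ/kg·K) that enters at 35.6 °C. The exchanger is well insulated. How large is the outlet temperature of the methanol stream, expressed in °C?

T_c,out = 57.0 °C

Heat released by hot stream: Q = 393 × 1.04 × (350 − 216) = 54768 kJ/h
Energy balance on cold side (adiabatic exchanger): Q = ṁ_c·Cp_c·(T_c,out − T_c,in)
T_c,out = 35.6 + 54768/(1010 × 2.53) = 57.033 °C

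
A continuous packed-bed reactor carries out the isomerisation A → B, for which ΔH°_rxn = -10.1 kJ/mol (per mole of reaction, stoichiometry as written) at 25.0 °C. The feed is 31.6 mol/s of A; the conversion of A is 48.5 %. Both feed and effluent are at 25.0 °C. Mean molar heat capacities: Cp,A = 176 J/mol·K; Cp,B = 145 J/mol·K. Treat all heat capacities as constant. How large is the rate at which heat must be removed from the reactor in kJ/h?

Q_out = 557000 kJ/h

Extent of reaction ξ = 0.485 × 31.6 = 15.326 mol/s
Reaction term: ξ·ΔH°_rxn = 15.326 × -10.1 = -154.79 kJ/s
Q = ΔH = -154.79 kJ/s = -154.79 kW
Heat removed = 557250 kJ/h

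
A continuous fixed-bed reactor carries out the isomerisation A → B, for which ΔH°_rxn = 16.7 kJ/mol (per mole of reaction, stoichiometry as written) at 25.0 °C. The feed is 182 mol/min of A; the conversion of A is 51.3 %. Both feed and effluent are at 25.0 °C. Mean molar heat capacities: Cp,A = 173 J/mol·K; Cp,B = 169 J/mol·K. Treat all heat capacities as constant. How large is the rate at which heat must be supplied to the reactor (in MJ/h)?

Q_in = 93.6 MJ/h

Extent of reaction ξ = 0.513 × 182 = 93.366 mol/min
Reaction term: ξ·ΔH°_rxn = 93.366 × 16.7 = 1559.2 kJ/min
Q = ΔH = 1559.2 kJ/min = 25.987 kW
Heat supplied = 93.553 MJ/h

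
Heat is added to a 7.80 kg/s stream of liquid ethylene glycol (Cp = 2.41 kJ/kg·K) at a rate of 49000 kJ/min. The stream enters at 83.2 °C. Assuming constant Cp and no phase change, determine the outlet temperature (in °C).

T_out = 127 °C

Q = 49000 kJ/min = 816.67 kJ/s
ΔT = Q/(ṁ·Cp) = 816.67/(7.80×2.41) = 43.444 K
T_out = 83.2 + 43.444 = 126.64 °C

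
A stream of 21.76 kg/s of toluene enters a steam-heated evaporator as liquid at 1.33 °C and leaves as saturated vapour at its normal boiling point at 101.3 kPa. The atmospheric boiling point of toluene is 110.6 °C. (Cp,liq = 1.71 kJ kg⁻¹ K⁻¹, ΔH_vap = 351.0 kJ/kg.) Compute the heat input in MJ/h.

liquid 1.33→110.6 °C: 186.85 kJ/kg
vaporisation at 110.6 °C: 351 kJ/kg
Δh = 186.85 + 351 = 537.85 kJ/kg
Q = ṁ·Δh = 21.76 kg/s × 537.85 kJ/kg = 11704 kJ/s
|Q| = 11704 kW = 42133 MJ/h

Q = 42100 MJ/h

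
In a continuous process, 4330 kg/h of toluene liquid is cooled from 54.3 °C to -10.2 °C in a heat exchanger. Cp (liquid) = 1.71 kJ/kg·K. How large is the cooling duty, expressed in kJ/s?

Q_c = 133 kJ/s

Q = ṁ·Cp·ΔT = 4330 × 1.71 × (-10.2 − 54.3) = -477580 kJ/h
Converting: 477580 / 3600 s = 132.66 kW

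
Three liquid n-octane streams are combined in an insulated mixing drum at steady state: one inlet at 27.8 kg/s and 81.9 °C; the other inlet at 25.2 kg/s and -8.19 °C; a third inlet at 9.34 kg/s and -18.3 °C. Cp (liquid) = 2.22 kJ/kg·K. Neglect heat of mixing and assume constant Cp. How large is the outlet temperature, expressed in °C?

Energy balance with Q = 0: Σ ṁᵢCp,ᵢ(T_out − Tᵢ) = 0
T_out = Σ ṁᵢCp,ᵢTᵢ / Σ ṁᵢCp,ᵢ
      = 4216.9 / 138.39 = 30.47 °C

T_out = 30.5 °C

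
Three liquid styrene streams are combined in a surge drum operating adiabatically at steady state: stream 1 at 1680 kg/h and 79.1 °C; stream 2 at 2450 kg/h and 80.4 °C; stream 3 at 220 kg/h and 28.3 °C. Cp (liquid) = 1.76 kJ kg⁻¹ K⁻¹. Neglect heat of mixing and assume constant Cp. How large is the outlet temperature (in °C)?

T_out = 77.3 °C

Energy balance with Q = 0: Σ ṁᵢCp,ᵢ(T_out − Tᵢ) = 0
Σ ṁᵢCp,ᵢTᵢ = 1680×1.76×79.1 + 2450×1.76×80.4 + 220×1.76×28.3 = 591530
Σ ṁᵢCp,ᵢ = 1680×1.76 + 2450×1.76 + 220×1.76 = 7656
T_out = 591530 / 7656 = 77.263 °C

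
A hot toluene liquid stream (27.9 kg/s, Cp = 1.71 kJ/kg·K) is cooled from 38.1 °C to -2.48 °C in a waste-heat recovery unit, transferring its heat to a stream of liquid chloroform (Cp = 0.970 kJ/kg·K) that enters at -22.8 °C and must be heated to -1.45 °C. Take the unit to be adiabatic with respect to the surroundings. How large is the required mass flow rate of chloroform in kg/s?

ṁ_c = 93.5 kg/s

Heat released by hot stream: Q = 27.9 × 1.71 × (38.1 − -2.48) = 1936 kJ/s
Energy balance on cold side (adiabatic exchanger): Q = ṁ_c·Cp_c·(T_c,out − T_c,in)
ṁ_c = 1936 / [0.970 × (-1.45 − -22.8)] = 93.485 kg/s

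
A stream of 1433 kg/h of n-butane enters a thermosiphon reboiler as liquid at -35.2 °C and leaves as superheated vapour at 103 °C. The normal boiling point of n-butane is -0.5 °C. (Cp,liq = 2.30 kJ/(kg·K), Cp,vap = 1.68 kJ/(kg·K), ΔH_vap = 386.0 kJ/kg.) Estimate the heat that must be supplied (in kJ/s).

liquid -35.2→-0.5 °C: 79.81 kJ/kg
vaporisation at -0.5 °C: 386 kJ/kg
vapour -0.5→103 °C: 173.88 kJ/kg
Δh = 79.81 + 386 + 173.88 = 639.69 kJ/kg
Q = ṁ·Δh = 1433 kg/h × 639.69 kJ/kg = 916680 kJ/h
|Q| = 254.63 kW

Q = 255 kJ/s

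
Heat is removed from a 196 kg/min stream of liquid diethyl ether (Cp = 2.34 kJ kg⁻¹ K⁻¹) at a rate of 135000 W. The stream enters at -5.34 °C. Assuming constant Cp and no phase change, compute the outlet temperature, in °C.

T_out = -23.0 °C

Q = 135000 W = 8100 kJ/min
ΔT = Q/(ṁ·Cp) = 8100/(196×2.34) = 17.661 K
T_out = -5.34 − 17.661 = -23.001 °C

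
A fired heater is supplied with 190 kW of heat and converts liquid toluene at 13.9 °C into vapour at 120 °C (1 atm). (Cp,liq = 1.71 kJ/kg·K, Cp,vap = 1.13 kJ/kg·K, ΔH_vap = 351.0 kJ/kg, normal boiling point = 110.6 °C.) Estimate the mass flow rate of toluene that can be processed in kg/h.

Δh = 1.71×(110.6−13.9) + 351.0 + 1.13×(120−110.6) = 526.98 kJ/kg
Q = 190 kW = 190 kJ/s = 684000 kJ/h
ṁ = Q/Δh = 684000 / 526.98 = 1298 kg/h

ṁ = 1300 kg/h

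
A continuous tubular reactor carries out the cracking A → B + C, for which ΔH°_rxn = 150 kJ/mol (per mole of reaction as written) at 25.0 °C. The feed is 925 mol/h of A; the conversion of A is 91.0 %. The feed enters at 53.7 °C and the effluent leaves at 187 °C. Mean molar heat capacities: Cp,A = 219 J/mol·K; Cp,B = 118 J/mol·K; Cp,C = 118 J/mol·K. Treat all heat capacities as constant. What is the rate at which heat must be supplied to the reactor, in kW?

Extent of reaction ξ = 0.910 × 925 = 841.75 mol/h
Reaction term: ξ·ΔH°_rxn = 841.75 × 150 = 126260 kJ/h
Sensible, feed 53.7→25 °C: -5813.9 kJ/h
Outlet flows (mol/h): A 83.25, B 841.75, C 841.75
Sensible, products 25→187 °C: 35135 kJ/h
Q = ΔH = 155580 kJ/h = 43.218 kW
Heat supplied = 43.218 kW

Q_in = 43.2 kW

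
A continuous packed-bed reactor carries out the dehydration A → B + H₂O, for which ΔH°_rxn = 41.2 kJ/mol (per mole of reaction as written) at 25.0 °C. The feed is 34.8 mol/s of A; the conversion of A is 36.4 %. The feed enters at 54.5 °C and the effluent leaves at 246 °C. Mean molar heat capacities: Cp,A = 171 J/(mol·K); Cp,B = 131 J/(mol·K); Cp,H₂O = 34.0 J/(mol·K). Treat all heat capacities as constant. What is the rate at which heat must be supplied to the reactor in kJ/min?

Extent of reaction ξ = 0.364 × 34.8 = 12.667 mol/s
Reaction term: ξ·ΔH°_rxn = 12.667 × 41.2 = 521.89 kJ/s
Sensible, feed 54.5→25 °C: -175.55 kJ/s
Outlet flows (mol/s): A 22.133, B 12.667, H₂O 12.667
Sensible, products 25→246 °C: 1298.3 kJ/s
Q = ΔH = 1644.7 kJ/s = 1644.7 kW
Heat supplied = 98680 kJ/min

Q_in = 98700 kJ/min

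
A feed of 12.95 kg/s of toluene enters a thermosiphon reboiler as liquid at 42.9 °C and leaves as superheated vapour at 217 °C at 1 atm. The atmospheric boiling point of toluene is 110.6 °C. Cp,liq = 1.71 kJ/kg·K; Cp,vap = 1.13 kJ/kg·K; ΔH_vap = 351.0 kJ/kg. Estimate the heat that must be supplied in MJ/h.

liquid 42.9→110.6 °C: 115.77 kJ/kg
vaporisation at 110.6 °C: 351 kJ/kg
vapour 110.6→217 °C: 120.23 kJ/kg
Δh = 115.77 + 351 + 120.23 = 587 kJ/kg
Q = ṁ·Δh = 12.95 kg/s × 587 kJ/kg = 7601.6 kJ/s
|Q| = 7601.6 kW = 27366 MJ/h

Q = 27400 MJ/h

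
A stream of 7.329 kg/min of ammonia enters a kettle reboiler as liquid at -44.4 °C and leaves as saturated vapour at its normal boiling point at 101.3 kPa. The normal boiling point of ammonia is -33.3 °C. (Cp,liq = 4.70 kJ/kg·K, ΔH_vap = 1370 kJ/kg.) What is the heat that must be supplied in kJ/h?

liquid -44.4→-33.3 °C: 52.17 kJ/kg
vaporisation at -33.3 °C: 1370 kJ/kg
Δh = 52.17 + 1370 = 1422.2 kJ/kg
Q = ṁ·Δh = 7.329 kg/min × 1422.2 kJ/kg = 10423 kJ/min
|Q| = 173.72 kW = 625390 kJ/h

Q = 625000 kJ/h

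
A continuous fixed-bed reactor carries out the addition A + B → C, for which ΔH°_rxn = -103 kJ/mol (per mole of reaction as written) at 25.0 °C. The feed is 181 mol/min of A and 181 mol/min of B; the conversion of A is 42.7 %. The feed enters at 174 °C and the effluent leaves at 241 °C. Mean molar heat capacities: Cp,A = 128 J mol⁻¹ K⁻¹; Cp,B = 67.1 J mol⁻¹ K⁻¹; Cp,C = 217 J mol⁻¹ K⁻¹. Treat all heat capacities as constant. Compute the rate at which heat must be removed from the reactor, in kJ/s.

Q_out = 87.1 kJ/s

Extent of reaction ξ = 0.427 × 181 = 77.287 mol/min
Reaction term: ξ·ΔH°_rxn = 77.287 × -103 = -7960.6 kJ/min
Sensible, feed 174→25 °C: -5261.7 kJ/min
Outlet flows (mol/min): A 103.71, B 103.71, C 77.287
Sensible, products 25→241 °C: 7993.2 kJ/min
Q = ΔH = -5229 kJ/min = -87.15 kW
Heat removed = 87.15 kJ/s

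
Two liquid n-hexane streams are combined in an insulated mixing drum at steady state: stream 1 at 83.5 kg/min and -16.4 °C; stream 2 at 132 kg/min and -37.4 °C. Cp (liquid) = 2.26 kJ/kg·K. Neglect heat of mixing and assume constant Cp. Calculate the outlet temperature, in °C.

Energy balance with Q = 0: Σ ṁᵢCp,ᵢ(T_out − Tᵢ) = 0
T_out = Σ ṁᵢCp,ᵢTᵢ / Σ ṁᵢCp,ᵢ
      = -14252 / 487.03 = -29.263 °C

T_out = -29.3 °C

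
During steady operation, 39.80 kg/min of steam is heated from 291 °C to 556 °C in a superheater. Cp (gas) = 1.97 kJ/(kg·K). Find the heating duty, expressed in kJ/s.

Q = 346 kJ/s

Q = ṁ·Cp·ΔT = 39.80 × 1.97 × (556 − 291) = 20778 kJ/min
Converting: 20778 / 60 s = 346.29 kW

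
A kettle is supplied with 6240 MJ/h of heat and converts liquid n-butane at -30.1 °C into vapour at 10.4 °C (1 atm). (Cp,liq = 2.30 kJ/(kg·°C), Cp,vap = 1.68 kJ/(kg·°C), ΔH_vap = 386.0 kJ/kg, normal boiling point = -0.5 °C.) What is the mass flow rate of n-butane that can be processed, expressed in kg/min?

Δh = 2.30×(-0.5−-30.1) + 386.0 + 1.68×(10.4−-0.5) = 472.39 kJ/kg
Q = 6240 MJ/h = 1733.3 kJ/s = 104000 kJ/min
ṁ = Q/Δh = 104000 / 472.39 = 220.16 kg/min

ṁ = 220 kg/min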